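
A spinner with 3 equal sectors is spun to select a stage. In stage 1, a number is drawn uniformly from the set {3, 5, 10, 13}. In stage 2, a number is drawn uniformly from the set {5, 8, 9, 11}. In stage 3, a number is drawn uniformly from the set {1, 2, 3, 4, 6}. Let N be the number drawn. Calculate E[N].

32/5

E[N | stage 1] = (3+5+10+13)/4 = 31/4.
E[N | stage 2] = (5+8+9+11)/4 = 33/4.
E[N | stage 3] = (1+2+3+4+6)/5 = 16/5.
E[N] = (1/3)·(31/4) + (1/3)·(33/4) + (1/3)·(16/5) = 32/5.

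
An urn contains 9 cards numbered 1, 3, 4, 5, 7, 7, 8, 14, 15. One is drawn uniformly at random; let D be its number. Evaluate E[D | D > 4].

28/3

P(D > 4) = 2/3.
Σ over the event: 5·1/9 + 7·2/9 + 8·1/9 + 14·1/9 + 15·1/9 = 56/9.
E[D | D > 4] = (56/9) / (2/3) = 28/3.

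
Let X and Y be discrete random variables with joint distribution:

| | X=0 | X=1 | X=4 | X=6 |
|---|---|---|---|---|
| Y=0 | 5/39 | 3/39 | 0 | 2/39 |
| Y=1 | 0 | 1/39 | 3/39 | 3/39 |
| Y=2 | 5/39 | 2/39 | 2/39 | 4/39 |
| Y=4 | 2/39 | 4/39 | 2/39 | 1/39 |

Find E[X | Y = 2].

P(Y = 2) = 1/3.
Σ X·P over the event = 0·(5/39) + 1·(2/39) + 4·(2/39) + 6·(4/39) = 34/39.
E[X | Y = 2] = (34/39) / (1/3) = 34/13.

34/13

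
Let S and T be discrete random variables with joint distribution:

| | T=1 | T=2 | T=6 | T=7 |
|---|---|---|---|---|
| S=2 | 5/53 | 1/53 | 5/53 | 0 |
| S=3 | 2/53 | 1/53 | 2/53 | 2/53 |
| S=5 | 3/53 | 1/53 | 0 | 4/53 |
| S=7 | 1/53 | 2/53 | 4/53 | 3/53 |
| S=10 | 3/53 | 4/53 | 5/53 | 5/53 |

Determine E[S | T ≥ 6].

P(T ≥ 6) = 30/53.
Σ S·P over the event = 2·(5/53) + 3·(2/53) + 3·(2/53) + 5·(4/53) + 7·(4/53) + 7·(3/53) + 10·(5/53) + 10·(5/53) = 191/53.
E[S | T ≥ 6] = (191/53) / (30/53) = 191/30.

191/30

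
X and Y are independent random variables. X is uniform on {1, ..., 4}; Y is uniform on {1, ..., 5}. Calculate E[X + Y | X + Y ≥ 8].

Outcomes with X + Y ≥ 8: (3,5), (4,4), (4,5), each with probability 1/20.
E[X + Y | X + Y ≥ 8] = (8 + 8 + 9) / 3 = 25/3.

25/3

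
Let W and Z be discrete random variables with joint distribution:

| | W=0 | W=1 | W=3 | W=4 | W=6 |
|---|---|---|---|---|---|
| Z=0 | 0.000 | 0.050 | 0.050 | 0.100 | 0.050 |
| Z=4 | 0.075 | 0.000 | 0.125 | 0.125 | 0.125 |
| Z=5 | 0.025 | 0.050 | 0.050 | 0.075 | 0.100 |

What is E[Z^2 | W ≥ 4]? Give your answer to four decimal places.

14.5652

P(W ≥ 4) = 0.575.
Σ Z^2·P over the event = 0·(0.100) + 16·(0.125) + 25·(0.075) + 0·(0.050) + 16·(0.125) + 25·(0.100) = 8.375.
E[Z^2 | W ≥ 4] = (8.375) / (0.575) = 14.5652.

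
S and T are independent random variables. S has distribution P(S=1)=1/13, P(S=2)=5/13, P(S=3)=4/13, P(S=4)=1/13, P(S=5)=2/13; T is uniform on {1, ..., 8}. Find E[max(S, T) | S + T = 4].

P(S + T = 4) = 5/52.
Summing max(S,T)·P(x,y) over outcomes with S + T = 4 gives 25/104.
E[max(S, T) | S + T = 4] = (25/104) / (5/52) = 5/2.

5/2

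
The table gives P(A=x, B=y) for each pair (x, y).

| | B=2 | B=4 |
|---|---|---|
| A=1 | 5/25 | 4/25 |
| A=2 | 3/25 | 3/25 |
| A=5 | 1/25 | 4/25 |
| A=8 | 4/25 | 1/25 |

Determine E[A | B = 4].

P(B = 4) = 12/25.
Summing A·P(A=x,B=y) over the conditioning event gives 38/25.
E[A | B = 4] = (38/25) / (12/25) = 19/6.

19/6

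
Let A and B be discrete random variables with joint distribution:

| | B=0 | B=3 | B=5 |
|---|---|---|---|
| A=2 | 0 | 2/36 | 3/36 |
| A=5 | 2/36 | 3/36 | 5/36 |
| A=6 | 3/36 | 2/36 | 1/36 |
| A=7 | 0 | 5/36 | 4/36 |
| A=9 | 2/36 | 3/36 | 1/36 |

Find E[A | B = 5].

P(B = 5) = 7/18.
Σ A·P over the event = 2·(3/36) + 5·(5/36) + 6·(1/36) + 7·(4/36) + 9·(1/36) = 37/18.
E[A | B = 5] = (37/18) / (7/18) = 37/7.

37/7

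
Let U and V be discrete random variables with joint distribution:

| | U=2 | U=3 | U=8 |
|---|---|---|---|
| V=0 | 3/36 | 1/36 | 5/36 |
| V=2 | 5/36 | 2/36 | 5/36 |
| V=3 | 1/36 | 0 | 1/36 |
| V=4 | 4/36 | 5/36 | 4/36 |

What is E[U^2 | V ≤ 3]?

767/23

P(V ≤ 3) = 23/36.
Σ U^2·P over the event = 4·(3/36) + 4·(5/36) + 4·(1/36) + 9·(1/36) + 9·(2/36) + 64·(5/36) + 64·(5/36) + 64·(1/36) = 767/36.
E[U^2 | V ≤ 3] = (767/36) / (23/36) = 767/23.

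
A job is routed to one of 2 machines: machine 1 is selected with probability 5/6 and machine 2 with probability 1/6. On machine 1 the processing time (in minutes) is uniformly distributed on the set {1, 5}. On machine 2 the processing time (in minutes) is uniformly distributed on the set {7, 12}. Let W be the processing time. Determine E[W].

E[W | machine 1] = (1+5)/2 = 3.
E[W | machine 2] = (7+12)/2 = 19/2.
By the law of total expectation,
E[W] = (5/6)·(3) + (1/6)·(19/2) = 49/12.

49/12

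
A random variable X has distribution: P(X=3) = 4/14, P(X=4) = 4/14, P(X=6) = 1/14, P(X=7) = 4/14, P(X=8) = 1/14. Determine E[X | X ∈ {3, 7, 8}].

P(X ∈ {3, 7, 8}) = 9/14.
Σ over the event: 3·2/7 + 7·2/7 + 8·1/14 = 24/7.
E[X | X ∈ {3, 7, 8}] = (24/7) / (9/14) = 16/3.

16/3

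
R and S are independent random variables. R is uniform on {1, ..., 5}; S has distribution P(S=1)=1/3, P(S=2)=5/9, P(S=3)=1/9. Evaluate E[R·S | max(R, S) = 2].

36/13

P(max(R, S) = 2) = 13/45.
Summing RS·P(x,y) over outcomes with max(R, S) = 2 gives 4/5.
E[R·S | max(R, S) = 2] = (4/5) / (13/45) = 36/13.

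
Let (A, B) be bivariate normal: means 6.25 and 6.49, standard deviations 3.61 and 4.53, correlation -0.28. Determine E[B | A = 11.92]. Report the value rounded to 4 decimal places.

The regression of B on A has slope ρ·σ_B/σ_A and passes through (μ_A, μ_B).
E[B | A=11.92] = 6.49 + (-0.28)·(4.53/3.61)·(11.92 − (6.25)) = 6.49 + (-0.35136)·(5.67) = 4.4978.

4.4978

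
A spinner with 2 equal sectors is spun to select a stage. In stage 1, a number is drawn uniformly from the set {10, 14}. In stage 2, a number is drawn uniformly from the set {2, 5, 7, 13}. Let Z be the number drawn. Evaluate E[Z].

75/8

E[Z | stage 1] = (10+14)/2 = 12.
E[Z | stage 2] = (2+5+7+13)/4 = 27/4.
E[Z] = (1/2)·(12) + (1/2)·(27/4) = 75/8.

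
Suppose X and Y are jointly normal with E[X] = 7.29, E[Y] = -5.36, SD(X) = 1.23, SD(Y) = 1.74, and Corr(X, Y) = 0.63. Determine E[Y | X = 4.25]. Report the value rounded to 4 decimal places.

-8.0693

The regression of Y on X has slope ρ·σ_Y/σ_X and passes through (μ_X, μ_Y).
E[Y | X=4.25] = -5.36 + (0.63)·(1.74/1.23)·(4.25 − (7.29)) = -5.36 + (0.89122)·(-3.04) = -8.0693.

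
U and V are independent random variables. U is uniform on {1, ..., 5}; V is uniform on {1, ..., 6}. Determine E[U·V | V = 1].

3

P(V = 1) = 1/6.
Summing UV·P(x,y) over outcomes with V = 1 gives 1/2.
E[U·V | V = 1] = (1/2) / (1/6) = 3.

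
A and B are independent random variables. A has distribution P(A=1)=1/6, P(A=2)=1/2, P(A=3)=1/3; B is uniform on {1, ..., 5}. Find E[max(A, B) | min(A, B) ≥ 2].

P(min(A, B) ≥ 2) = 2/3.
Summing max(A,B)·P(x,y) over outcomes with min(A, B) ≥ 2 gives 12/5.
E[max(A, B) | min(A, B) ≥ 2] = (12/5) / (2/3) = 18/5.

18/5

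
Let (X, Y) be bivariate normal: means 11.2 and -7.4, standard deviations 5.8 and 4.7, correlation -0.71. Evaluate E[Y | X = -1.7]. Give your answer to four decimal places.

0.0219

The regression of Y on X has slope ρ·σ_Y/σ_X and passes through (μ_X, μ_Y).
E[Y | X=-1.7] = -7.4 + (-0.71)·(4.7/5.8)·(-1.7 − (11.2)) = -7.4 + (-0.57534)·(-12.9) = 0.0219.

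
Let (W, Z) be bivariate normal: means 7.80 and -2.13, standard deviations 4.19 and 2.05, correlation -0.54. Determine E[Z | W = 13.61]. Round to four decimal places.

-3.6650

E[Z | W=x] = μ_Z + ρ(σ_Z/σ_W)(x − μ_W) for jointly normal variables.
E[Z | W=13.61] = -2.13 + (-0.54)·(2.05/4.19)·(13.61 − (7.80)) = -2.13 + (-0.2642)·(5.81) = -3.6650.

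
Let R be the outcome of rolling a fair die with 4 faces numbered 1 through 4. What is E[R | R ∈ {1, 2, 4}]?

P(R ∈ {1, 2, 4}) = 3/4.
Σ over the event: 1·1/4 + 2·1/4 + 4·1/4 = 7/4.
E[R | R ∈ {1, 2, 4}] = (7/4) / (3/4) = 7/3.

7/3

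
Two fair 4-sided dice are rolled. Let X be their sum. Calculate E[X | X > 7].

P(X > 7) = 1/16.
Σ over the event: 8·1/16 = 1/2.
E[X | X > 7] = (1/2) / (1/16) = 8.

8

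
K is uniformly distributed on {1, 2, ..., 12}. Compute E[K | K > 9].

11

Given K > 9, K is equally likely to be any of {10, 11, 12}.
E[K | K > 9] = (10 + 11 + 12) / 3 = 11.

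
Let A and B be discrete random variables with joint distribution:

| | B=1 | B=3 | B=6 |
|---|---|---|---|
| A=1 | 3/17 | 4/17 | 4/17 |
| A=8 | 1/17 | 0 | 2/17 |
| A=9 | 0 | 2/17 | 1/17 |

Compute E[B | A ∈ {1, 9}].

P(A ∈ {1, 9}) = 14/17.
Summing B·P(A=x,B=y) over the conditioning event gives 3.
E[B | A ∈ {1, 9}] = (3) / (14/17) = 51/14.

51/14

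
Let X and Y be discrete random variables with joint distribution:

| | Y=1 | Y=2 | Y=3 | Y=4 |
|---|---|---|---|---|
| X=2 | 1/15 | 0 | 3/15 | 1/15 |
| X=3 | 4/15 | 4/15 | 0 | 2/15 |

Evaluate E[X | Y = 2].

3

P(Y = 2) = 4/15.
Σ X·P over the event = 3·(4/15) = 4/5.
E[X | Y = 2] = (4/5) / (4/15) = 3.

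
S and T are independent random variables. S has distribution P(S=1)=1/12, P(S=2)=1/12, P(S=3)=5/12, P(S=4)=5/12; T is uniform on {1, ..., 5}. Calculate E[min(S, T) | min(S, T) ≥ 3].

10/3

P(min(S, T) ≥ 3) = 1/2.
Summing min(S,T)·P(x,y) over outcomes with min(S, T) ≥ 3 gives 5/3.
E[min(S, T) | min(S, T) ≥ 3] = (5/3) / (1/2) = 10/3.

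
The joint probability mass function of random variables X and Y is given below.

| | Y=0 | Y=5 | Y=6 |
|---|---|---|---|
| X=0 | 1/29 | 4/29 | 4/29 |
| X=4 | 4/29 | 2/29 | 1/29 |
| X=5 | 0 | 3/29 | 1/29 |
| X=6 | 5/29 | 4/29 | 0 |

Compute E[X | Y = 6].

3/2

P(Y = 6) = 6/29.
Σ X·P over the event = 0·(4/29) + 4·(1/29) + 5·(1/29) = 9/29.
E[X | Y = 6] = (9/29) / (6/29) = 3/2.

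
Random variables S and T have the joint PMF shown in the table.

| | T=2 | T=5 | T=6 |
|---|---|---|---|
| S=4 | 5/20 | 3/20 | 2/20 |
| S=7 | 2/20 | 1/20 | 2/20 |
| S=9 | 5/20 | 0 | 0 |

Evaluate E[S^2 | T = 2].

P(T = 2) = 3/5.
Σ S^2·P over the event = 16·(5/20) + 49·(2/20) + 81·(5/20) = 583/20.
E[S^2 | T = 2] = (583/20) / (3/5) = 583/12.

583/12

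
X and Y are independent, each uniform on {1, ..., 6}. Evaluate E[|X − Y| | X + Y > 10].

2/3

P(X + Y > 10) = 1/12.
Summing |X−Y|·P(x,y) over outcomes with X + Y > 10 gives 1/18.
E[|X − Y| | X + Y > 10] = (1/18) / (1/12) = 2/3.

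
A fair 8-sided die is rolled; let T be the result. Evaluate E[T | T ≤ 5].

Given T ≤ 5, T is equally likely to be any of {1, 2, 3, 4, 5}.
E[T | T ≤ 5] = (1 + 2 + 3 + 4 + 5) / 5 = 3.

3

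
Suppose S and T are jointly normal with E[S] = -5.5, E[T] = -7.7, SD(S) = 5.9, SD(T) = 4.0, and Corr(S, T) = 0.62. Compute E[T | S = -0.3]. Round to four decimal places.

-5.5142

For a bivariate normal, E[T | S=x] = μ_T + ρ·(σ_T/σ_S)·(x − μ_S).
E[T | S=-0.3] = -7.7 + (0.62)·(4.0/5.9)·(-0.3 − (-5.5)) = -7.7 + (0.42034)·(5.2) = -5.5142.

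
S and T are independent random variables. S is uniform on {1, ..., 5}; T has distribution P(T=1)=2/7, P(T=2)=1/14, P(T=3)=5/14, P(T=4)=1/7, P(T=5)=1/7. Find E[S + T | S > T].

P(S > T) = 31/70.
Summing (S+T)·P(x,y) over outcomes with S > T gives 183/70.
E[S + T | S > T] = (183/70) / (31/70) = 183/31.

183/31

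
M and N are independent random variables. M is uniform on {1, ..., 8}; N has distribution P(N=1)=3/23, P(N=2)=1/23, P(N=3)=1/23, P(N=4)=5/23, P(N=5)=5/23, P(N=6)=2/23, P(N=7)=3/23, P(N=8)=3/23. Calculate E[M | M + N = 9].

P(M + N = 9) = 1/8.
Summing M·P(x,y) over outcomes with M + N = 9 gives 97/184.
E[M | M + N = 9] = (97/184) / (1/8) = 97/23.

97/23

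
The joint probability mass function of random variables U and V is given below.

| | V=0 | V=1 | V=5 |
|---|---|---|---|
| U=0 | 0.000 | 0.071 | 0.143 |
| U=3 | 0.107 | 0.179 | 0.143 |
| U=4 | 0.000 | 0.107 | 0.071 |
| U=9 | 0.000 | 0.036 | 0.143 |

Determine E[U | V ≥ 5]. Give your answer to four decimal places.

4.0000

P(V ≥ 5) = 0.500.
Σ U·P over the event = 0·(0.143) + 3·(0.143) + 4·(0.071) + 9·(0.143) = 2.000.
E[U | V ≥ 5] = (2.000) / (0.500) = 4.0000.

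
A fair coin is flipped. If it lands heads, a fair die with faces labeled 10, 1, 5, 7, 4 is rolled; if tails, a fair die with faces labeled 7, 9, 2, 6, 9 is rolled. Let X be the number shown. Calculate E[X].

6

E[X | heads] = (10+1+5+7+4)/5 = 27/5.
E[X | tails] = (7+9+2+6+9)/5 = 33/5.
By the law of total expectation,
E[X] = (1/2)·(27/5) + (1/2)·(33/5) = 6.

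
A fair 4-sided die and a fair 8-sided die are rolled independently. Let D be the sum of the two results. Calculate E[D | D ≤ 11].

P(D ≤ 11) = 31/32.
E[D | D ≤ 11] = (53/8) / (31/32) = 212/31.

212/31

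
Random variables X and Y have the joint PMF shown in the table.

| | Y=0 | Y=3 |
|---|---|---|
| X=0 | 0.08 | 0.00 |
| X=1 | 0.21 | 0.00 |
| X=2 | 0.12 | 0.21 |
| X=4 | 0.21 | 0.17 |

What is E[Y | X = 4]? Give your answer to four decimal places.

1.3421

P(X = 4) = 0.38.
Σ Y·P over the event = 0·(0.21) + 3·(0.17) = 0.51.
E[Y | X = 4] = (0.51) / (0.38) = 1.3421.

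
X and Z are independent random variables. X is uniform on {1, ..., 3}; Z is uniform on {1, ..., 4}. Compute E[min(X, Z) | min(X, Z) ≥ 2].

7/3

P(min(X, Z) ≥ 2) = 1/2.
Summing min(X,Z)·P(x,y) over outcomes with min(X, Z) ≥ 2 gives 7/6.
E[min(X, Z) | min(X, Z) ≥ 2] = (7/6) / (1/2) = 7/3.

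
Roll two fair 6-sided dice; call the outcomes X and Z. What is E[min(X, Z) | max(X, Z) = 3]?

Outcomes with max(X, Z) = 3: (1,3), (2,3), (3,1), (3,2), (3,3), each with probability 1/36.
E[min(X, Z) | max(X, Z) = 3] = (1 + 2 + 1 + 2 + 3) / 5 = 9/5.

9/5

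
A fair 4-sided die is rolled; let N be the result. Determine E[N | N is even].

Given N is even, N is equally likely to be any of {2, 4}.
E[N | N is even] = (2 + 4) / 2 = 3.

3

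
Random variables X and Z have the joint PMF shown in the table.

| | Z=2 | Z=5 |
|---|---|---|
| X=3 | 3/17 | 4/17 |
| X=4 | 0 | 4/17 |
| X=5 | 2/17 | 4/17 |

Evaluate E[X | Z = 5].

4

P(Z = 5) = 12/17.
Σ X·P over the event = 3·(4/17) + 4·(4/17) + 5·(4/17) = 48/17.
E[X | Z = 5] = (48/17) / (12/17) = 4.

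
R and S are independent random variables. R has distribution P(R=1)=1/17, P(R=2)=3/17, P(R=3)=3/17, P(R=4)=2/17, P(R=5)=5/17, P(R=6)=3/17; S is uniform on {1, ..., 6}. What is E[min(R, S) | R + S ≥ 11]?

58/11

P(R + S ≥ 11) = 11/102.
Summing min(R,S)·P(x,y) over outcomes with R + S ≥ 11 gives 29/51.
E[min(R, S) | R + S ≥ 11] = (29/51) / (11/102) = 58/11.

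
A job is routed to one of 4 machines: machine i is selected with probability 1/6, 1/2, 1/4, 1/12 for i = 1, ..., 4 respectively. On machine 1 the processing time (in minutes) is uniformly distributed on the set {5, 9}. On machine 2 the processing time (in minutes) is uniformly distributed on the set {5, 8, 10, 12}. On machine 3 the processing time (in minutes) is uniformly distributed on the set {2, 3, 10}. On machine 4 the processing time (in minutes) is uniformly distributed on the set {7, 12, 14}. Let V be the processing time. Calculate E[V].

185/24

E[V | machine 1] = (5+9)/2 = 7.
E[V | machine 2] = (5+8+10+12)/4 = 35/4.
E[V | machine 3] = (2+3+10)/3 = 5.
E[V | machine 4] = (7+12+14)/3 = 11.
By the law of total expectation,
E[V] = (1/6)·(7) + (1/2)·(35/4) + (1/4)·(5) + (1/12)·(11) = 185/24.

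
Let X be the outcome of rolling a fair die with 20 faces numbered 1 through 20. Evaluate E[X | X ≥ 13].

Given X ≥ 13, X is equally likely to be any of {13, 14, 15, 16, 17, 18, 19, 20}.
E[X | X ≥ 13] = (13 + 14 + 15 + 16 + 17 + 18 + 19 + 20) / 8 = 33/2.

33/2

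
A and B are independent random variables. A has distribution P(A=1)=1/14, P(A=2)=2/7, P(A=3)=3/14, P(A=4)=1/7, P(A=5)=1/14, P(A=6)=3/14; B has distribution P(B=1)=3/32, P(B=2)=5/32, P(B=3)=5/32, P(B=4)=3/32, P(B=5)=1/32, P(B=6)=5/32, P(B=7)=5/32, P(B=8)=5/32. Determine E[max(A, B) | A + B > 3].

2367/428

P(A + B > 3) = 107/112.
Summing max(A,B)·P(x,y) over outcomes with A + B > 3 gives 2367/448.
E[max(A, B) | A + B > 3] = (2367/448) / (107/112) = 2367/428.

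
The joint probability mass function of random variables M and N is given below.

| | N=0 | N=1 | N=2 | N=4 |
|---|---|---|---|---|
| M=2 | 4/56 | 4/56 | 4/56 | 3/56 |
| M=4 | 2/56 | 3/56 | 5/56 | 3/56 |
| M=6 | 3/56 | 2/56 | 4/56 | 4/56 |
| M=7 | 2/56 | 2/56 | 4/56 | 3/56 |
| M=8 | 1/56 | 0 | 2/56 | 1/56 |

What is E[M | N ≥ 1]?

P(N ≥ 1) = 11/14.
Summing M·P(M=x,N=y) over the conditioning event gives 213/56.
E[M | N ≥ 1] = (213/56) / (11/14) = 213/44.

213/44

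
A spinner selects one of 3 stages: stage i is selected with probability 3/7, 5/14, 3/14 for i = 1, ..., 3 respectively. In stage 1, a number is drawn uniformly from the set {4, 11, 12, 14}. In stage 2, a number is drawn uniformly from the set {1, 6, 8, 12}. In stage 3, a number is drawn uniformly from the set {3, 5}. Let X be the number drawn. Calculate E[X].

E[X | stage 1] = (4+11+12+14)/4 = 41/4.
E[X | stage 2] = (1+6+8+12)/4 = 27/4.
E[X | stage 3] = (3+5)/2 = 4.
By the law of total expectation,
E[X] = (3/7)·(41/4) + (5/14)·(27/4) + (3/14)·(4) = 429/56.

429/56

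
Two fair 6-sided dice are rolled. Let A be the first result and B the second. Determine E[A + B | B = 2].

11/2

Outcomes with B = 2: (1,2), (2,2), (3,2), (4,2), (5,2), (6,2), each with probability 1/36.
E[A + B | B = 2] = (3 + 4 + 5 + 6 + 7 + 8) / 6 = 11/2.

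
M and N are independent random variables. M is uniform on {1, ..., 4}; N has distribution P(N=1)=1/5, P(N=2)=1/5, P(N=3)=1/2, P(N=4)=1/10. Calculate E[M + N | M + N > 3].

92/17

P(M + N > 3) = 17/20.
Summing (M+N)·P(x,y) over outcomes with M + N > 3 gives 23/5.
E[M + N | M + N > 3] = (23/5) / (17/20) = 92/17.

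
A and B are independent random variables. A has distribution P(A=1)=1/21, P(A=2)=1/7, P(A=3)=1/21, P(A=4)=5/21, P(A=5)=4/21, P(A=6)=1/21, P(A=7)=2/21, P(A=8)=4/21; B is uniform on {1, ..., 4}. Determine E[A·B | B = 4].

136/7

P(B = 4) = 1/4.
Summing AB·P(x,y) over outcomes with B = 4 gives 34/7.
E[A·B | B = 4] = (34/7) / (1/4) = 136/7.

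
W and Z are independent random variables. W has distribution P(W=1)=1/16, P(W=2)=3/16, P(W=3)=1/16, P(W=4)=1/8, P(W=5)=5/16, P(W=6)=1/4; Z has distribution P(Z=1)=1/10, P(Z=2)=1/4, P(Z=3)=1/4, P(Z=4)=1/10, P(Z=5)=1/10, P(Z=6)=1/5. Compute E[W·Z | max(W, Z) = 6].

P(max(W, Z) = 6) = 2/5.
Summing WZ·P(x,y) over outcomes with max(W, Z) = 6 gives 42/5.
E[W·Z | max(W, Z) = 6] = (42/5) / (2/5) = 21.

21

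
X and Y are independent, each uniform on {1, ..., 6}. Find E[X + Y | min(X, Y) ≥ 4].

Outcomes with min(X, Y) ≥ 4: (4,4), (4,5), (4,6), (5,4), (5,5), (5,6), (6,4), (6,5), (6,6), each with probability 1/36.
E[X + Y | min(X, Y) ≥ 4] = (8 + 9 + 10 + 9 + 10 + 11 + 10 + 11 + 12) / 9 = 10.

10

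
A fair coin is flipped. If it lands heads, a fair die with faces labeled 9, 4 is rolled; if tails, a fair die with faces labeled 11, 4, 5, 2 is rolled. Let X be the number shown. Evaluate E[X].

6

E[X | heads] = (9+4)/2 = 13/2.
E[X | tails] = (11+4+5+2)/4 = 11/2.
By the law of total expectation,
E[X] = (1/2)·(13/2) + (1/2)·(11/2) = 6.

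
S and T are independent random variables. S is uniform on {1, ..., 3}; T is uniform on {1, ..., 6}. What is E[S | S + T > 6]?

7/3

Outcomes with S + T > 6: (1,6), (2,5), (2,6), (3,4), (3,5), (3,6), each with probability 1/18.
E[S | S + T > 6] = (1 + 2 + 2 + 3 + 3 + 3) / 6 = 7/3.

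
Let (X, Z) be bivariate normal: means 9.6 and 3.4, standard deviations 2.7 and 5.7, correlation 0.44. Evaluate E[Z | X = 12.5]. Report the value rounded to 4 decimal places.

6.0938

The regression of Z on X has slope ρ·σ_Z/σ_X and passes through (μ_X, μ_Z).
E[Z | X=12.5] = 3.4 + (0.44)·(5.7/2.7)·(12.5 − (9.6)) = 3.4 + (0.92889)·(2.9) = 6.0938.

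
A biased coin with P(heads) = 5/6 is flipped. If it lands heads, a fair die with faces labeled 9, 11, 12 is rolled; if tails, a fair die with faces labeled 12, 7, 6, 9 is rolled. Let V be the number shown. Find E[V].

E[V | heads] = (9+11+12)/3 = 32/3.
E[V | tails] = (12+7+6+9)/4 = 17/2.
By the law of total expectation,
E[V] = (5/6)·(32/3) + (1/6)·(17/2) = 371/36.

371/36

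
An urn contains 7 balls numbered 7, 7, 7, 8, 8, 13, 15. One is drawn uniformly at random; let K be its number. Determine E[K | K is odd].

49/5

P(K is odd) = 5/7.
Σ over the event: 7·3/7 + 13·1/7 + 15·1/7 = 7.
E[K | K is odd] = (7) / (5/7) = 49/5.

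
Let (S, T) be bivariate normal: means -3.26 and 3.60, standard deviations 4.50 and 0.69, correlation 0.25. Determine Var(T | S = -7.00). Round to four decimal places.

0.4463

The conditional variance in a bivariate normal is σ_T²(1 − ρ²), independent of x.
Var(T | S=-7.00) = (0.69)²·(1 − (0.25)²) = 0.4761·0.9375 = 0.4463.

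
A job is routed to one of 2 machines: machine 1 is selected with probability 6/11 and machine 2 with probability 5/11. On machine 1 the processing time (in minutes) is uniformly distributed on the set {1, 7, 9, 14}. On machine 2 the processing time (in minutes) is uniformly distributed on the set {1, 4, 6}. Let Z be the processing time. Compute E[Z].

E[Z | machine 1] = (1+7+9+14)/4 = 31/4.
E[Z | machine 2] = (1+4+6)/3 = 11/3.
By the law of total expectation,
E[Z] = (6/11)·(31/4) + (5/11)·(11/3) = 389/66.

389/66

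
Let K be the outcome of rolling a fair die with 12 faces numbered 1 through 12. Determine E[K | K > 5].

9

Given K > 5, K is equally likely to be any of {6, 7, 8, 9, 10, 11, 12}.
E[K | K > 5] = (6 + 7 + 8 + 9 + 10 + 11 + 12) / 7 = 9.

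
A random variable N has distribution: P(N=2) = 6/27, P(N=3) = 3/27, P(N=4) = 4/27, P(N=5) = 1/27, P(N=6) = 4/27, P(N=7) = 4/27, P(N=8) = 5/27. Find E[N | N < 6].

3

P(N < 6) = 14/27.
Σ over the event: 2·2/9 + 3·1/9 + 4·4/27 + 5·1/27 = 14/9.
E[N | N < 6] = (14/9) / (14/27) = 3.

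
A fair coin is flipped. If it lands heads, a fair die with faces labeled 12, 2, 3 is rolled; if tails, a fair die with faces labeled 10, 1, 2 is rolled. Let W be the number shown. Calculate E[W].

5

E[W | heads] = (12+2+3)/3 = 17/3.
E[W | tails] = (10+1+2)/3 = 13/3.
E[W] = (1/2)·(17/3) + (1/2)·(13/3) = 5.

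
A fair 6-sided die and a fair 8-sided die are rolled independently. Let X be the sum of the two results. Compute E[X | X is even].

P(X is even) = 1/2.
Σ over the event: 2·1/48 + 4·1/16 + 6·5/48 + 8·1/8 + 10·5/48 + 12·1/16 + 14·1/48 = 4.
E[X | X is even] = (4) / (1/2) = 8.

8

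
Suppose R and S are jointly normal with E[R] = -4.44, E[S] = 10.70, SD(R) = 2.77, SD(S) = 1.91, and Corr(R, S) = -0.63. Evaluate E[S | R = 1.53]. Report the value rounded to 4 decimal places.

The regression of S on R has slope ρ·σ_S/σ_R and passes through (μ_R, μ_S).
E[S | R=1.53] = 10.70 + (-0.63)·(1.91/2.77)·(1.53 − (-4.44)) = 10.70 + (-0.4344)·(5.97) = 8.1066.

8.1066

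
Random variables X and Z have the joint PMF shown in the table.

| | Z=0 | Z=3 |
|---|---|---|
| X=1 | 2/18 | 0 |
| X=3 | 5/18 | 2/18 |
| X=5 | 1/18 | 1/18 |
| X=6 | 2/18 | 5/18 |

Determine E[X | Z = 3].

P(Z = 3) = 4/9.
Summing X·P(X=x,Z=y) over the conditioning event gives 41/18.
E[X | Z = 3] = (41/18) / (4/9) = 41/8.

41/8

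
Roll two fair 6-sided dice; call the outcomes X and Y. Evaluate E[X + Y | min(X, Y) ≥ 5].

Outcomes with min(X, Y) ≥ 5: (5,5), (5,6), (6,5), (6,6), each with probability 1/36.
E[X + Y | min(X, Y) ≥ 5] = (10 + 11 + 11 + 12) / 4 = 11.

11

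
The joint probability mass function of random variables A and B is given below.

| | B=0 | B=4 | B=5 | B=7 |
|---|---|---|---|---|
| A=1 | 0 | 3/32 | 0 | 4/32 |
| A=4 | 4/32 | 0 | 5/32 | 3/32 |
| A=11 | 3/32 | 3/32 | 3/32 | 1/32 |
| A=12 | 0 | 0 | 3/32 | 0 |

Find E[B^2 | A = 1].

244/7

P(A = 1) = 7/32.
Σ B^2·P over the event = 16·(3/32) + 49·(4/32) = 61/8.
E[B^2 | A = 1] = (61/8) / (7/32) = 244/7.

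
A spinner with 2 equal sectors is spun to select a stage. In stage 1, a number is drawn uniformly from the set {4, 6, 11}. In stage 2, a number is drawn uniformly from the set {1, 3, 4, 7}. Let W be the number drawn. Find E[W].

43/8

E[W | stage 1] = (4+6+11)/3 = 7.
E[W | stage 2] = (1+3+4+7)/4 = 15/4.
By the law of total expectation,
E[W] = (1/2)·(7) + (1/2)·(15/4) = 43/8.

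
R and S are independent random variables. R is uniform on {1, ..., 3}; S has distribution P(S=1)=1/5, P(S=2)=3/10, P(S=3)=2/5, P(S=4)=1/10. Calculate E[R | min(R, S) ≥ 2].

P(min(R, S) ≥ 2) = 8/15.
Summing R·P(x,y) over outcomes with min(R, S) ≥ 2 gives 4/3.
E[R | min(R, S) ≥ 2] = (4/3) / (8/15) = 5/2.

5/2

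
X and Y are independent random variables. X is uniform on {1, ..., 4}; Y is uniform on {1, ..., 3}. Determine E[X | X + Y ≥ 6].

11/3

Outcomes with X + Y ≥ 6: (3,3), (4,2), (4,3), each with probability 1/12.
E[X | X + Y ≥ 6] = (3 + 4 + 4) / 3 = 11/3.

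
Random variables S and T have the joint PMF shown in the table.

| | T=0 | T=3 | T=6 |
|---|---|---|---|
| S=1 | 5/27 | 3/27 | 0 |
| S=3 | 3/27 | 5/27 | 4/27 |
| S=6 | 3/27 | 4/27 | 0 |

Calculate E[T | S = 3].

13/4

P(S = 3) = 4/9.
Σ T·P over the event = 0·(3/27) + 3·(5/27) + 6·(4/27) = 13/9.
E[T | S = 3] = (13/9) / (4/9) = 13/4.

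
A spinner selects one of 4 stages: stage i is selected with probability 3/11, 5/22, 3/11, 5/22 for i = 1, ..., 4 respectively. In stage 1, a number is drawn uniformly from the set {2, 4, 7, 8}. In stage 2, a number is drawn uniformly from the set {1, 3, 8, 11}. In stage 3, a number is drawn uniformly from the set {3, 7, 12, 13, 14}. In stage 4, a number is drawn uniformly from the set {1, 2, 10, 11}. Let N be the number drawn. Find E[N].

271/40

E[N | stage 1] = (2+4+7+8)/4 = 21/4.
E[N | stage 2] = (1+3+8+11)/4 = 23/4.
E[N | stage 3] = (3+7+12+13+14)/5 = 49/5.
E[N | stage 4] = (1+2+10+11)/4 = 6.
By the law of total expectation,
E[N] = (3/11)·(21/4) + (5/22)·(23/4) + (3/11)·(49/5) + (5/22)·(6) = 271/40.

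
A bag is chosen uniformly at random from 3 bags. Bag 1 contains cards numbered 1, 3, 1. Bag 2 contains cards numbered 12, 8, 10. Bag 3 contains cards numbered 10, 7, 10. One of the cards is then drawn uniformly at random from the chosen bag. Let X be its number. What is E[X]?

E[X | bag 1] = (1+3+1)/3 = 5/3.
E[X | bag 2] = (12+8+10)/3 = 10.
E[X | bag 3] = (10+7+10)/3 = 9.
By the law of total expectation,
E[X] = (1/3)·(5/3) + (1/3)·(10) + (1/3)·(9) = 62/9.

62/9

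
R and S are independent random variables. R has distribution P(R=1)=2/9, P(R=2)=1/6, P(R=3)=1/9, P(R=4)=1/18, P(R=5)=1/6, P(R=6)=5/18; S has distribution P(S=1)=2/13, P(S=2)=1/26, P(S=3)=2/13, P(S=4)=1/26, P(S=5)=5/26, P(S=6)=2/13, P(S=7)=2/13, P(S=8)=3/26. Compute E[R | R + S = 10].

P(R + S = 10) = 41/468.
Summing R·P(x,y) over outcomes with R + S = 10 gives 163/468.
E[R | R + S = 10] = (163/468) / (41/468) = 163/41.

163/41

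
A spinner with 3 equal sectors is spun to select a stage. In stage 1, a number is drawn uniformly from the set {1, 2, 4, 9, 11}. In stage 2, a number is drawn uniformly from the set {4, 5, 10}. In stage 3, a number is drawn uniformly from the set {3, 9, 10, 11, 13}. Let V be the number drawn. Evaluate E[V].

314/45

E[V | stage 1] = (1+2+4+9+11)/5 = 27/5.
E[V | stage 2] = (4+5+10)/3 = 19/3.
E[V | stage 3] = (3+9+10+11+13)/5 = 46/5.
By the law of total expectation,
E[V] = (1/3)·(27/5) + (1/3)·(19/3) + (1/3)·(46/5) = 314/45.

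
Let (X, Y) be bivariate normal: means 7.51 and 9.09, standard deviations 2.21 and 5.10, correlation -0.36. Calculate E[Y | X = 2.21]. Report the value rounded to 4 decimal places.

E[Y | X=x] = μ_Y + ρ(σ_Y/σ_X)(x − μ_X) for jointly normal variables.
E[Y | X=2.21] = 9.09 + (-0.36)·(5.10/2.21)·(2.21 − (7.51)) = 9.09 + (-0.83077)·(-5.3) = 13.4931.

13.4931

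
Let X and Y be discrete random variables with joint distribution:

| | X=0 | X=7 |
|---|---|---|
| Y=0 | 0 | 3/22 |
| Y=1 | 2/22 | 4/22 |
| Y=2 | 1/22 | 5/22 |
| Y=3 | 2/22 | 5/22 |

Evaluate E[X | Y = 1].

P(Y = 1) = 3/11.
Σ X·P over the event = 0·(2/22) + 7·(4/22) = 14/11.
E[X | Y = 1] = (14/11) / (3/11) = 14/3.

14/3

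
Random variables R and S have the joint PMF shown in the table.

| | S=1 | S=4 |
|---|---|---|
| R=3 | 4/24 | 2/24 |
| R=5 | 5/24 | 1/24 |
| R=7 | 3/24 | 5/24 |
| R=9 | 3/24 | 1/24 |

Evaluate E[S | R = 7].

23/8

P(R = 7) = 1/3.
Σ S·P over the event = 1·(3/24) + 4·(5/24) = 23/24.
E[S | R = 7] = (23/24) / (1/3) = 23/8.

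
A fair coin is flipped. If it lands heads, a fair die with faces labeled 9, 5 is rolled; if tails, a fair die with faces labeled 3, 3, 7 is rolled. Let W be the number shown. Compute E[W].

17/3

E[W | heads] = (9+5)/2 = 7.
E[W | tails] = (3+3+7)/3 = 13/3.
By the law of total expectation,
E[W] = (1/2)·(7) + (1/2)·(13/3) = 17/3.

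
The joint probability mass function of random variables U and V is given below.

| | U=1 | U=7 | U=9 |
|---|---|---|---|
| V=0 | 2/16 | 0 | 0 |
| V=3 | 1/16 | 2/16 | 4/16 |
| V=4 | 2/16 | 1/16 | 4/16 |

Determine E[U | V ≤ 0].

1

P(V ≤ 0) = 1/8.
Σ U·P over the event = 1·(2/16) = 1/8.
E[U | V ≤ 0] = (1/8) / (1/8) = 1.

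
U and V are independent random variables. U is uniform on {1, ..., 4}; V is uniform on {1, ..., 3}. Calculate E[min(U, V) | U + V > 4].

13/6

P(U + V > 4) = 1/2.
Summing min(U,V)·P(x,y) over outcomes with U + V > 4 gives 13/12.
E[min(U, V) | U + V > 4] = (13/12) / (1/2) = 13/6.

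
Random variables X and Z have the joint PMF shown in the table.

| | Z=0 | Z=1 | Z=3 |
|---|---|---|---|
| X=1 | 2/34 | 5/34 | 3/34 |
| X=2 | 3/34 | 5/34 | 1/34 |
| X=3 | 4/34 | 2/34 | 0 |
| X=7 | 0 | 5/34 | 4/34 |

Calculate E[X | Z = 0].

P(Z = 0) = 9/34.
Σ X·P over the event = 1·(2/34) + 2·(3/34) + 3·(4/34) = 10/17.
E[X | Z = 0] = (10/17) / (9/34) = 20/9.

20/9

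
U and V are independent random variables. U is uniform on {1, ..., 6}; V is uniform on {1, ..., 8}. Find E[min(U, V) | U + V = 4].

Outcomes with U + V = 4: (1,3), (2,2), (3,1), each with probability 1/48.
E[min(U, V) | U + V = 4] = (1 + 2 + 1) / 3 = 4/3.

4/3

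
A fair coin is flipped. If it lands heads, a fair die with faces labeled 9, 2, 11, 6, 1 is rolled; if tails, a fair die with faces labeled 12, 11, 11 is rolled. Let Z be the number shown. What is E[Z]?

E[Z | heads] = (9+2+11+6+1)/5 = 29/5.
E[Z | tails] = (12+11+11)/3 = 34/3.
By the law of total expectation,
E[Z] = (1/2)·(29/5) + (1/2)·(34/3) = 257/30.

257/30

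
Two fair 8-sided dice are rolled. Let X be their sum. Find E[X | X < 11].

310/43

P(X < 11) = 43/64.
E[X | X < 11] = (155/32) / (43/64) = 310/43.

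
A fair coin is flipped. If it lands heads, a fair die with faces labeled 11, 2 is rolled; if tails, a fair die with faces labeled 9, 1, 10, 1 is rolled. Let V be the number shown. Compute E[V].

47/8

E[V | heads] = (11+2)/2 = 13/2.
E[V | tails] = (9+1+10+1)/4 = 21/4.
E[V] = (1/2)·(13/2) + (1/2)·(21/4) = 47/8.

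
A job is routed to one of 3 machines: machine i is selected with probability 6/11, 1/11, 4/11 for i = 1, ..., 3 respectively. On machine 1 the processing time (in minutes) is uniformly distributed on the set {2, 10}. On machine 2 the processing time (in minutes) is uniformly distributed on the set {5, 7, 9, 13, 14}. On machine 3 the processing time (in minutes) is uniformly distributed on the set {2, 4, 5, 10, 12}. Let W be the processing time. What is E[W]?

72/11

E[W | machine 1] = (2+10)/2 = 6.
E[W | machine 2] = (5+7+9+13+14)/5 = 48/5.
E[W | machine 3] = (2+4+5+10+12)/5 = 33/5.
E[W] = (6/11)·(6) + (1/11)·(48/5) + (4/11)·(33/5) = 72/11.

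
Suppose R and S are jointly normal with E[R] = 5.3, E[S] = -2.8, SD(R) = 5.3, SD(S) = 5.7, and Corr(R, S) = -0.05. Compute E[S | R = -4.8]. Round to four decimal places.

For a bivariate normal, E[S | R=x] = μ_S + ρ·(σ_S/σ_R)·(x − μ_R).
E[S | R=-4.8] = -2.8 + (-0.05)·(5.7/5.3)·(-4.8 − (5.3)) = -2.8 + (-0.053774)·(-10.1) = -2.2569.

-2.2569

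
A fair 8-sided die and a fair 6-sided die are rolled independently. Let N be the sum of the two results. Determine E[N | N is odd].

8

P(N is odd) = 1/2.
Σ over the event: 3·1/24 + 5·1/12 + 7·1/8 + 9·1/8 + 11·1/12 + 13·1/24 = 4.
E[N | N is odd] = (4) / (1/2) = 8.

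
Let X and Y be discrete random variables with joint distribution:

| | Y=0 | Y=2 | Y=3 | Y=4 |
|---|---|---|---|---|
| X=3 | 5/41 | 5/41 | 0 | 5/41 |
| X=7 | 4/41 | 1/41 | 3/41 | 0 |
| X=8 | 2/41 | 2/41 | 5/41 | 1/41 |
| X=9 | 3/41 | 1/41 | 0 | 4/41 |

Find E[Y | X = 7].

P(X = 7) = 8/41.
Σ Y·P over the event = 0·(4/41) + 2·(1/41) + 3·(3/41) = 11/41.
E[Y | X = 7] = (11/41) / (8/41) = 11/8.

11/8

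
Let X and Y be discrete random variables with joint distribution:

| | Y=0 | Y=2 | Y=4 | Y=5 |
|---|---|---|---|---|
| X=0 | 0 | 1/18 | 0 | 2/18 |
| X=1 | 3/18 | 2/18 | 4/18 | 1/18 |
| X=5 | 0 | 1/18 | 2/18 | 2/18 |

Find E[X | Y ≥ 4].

25/11

P(Y ≥ 4) = 11/18.
Σ X·P over the event = 0·(2/18) + 1·(4/18) + 1·(1/18) + 5·(2/18) + 5·(2/18) = 25/18.
E[X | Y ≥ 4] = (25/18) / (11/18) = 25/11.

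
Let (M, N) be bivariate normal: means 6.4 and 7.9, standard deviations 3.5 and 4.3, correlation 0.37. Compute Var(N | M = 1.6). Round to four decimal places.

15.9587

Var(N | M=x) = (1 − ρ²)·σ_N².
Var(N | M=1.6) = (4.3)²·(1 − (0.37)²) = 18.49·0.8631 = 15.9587.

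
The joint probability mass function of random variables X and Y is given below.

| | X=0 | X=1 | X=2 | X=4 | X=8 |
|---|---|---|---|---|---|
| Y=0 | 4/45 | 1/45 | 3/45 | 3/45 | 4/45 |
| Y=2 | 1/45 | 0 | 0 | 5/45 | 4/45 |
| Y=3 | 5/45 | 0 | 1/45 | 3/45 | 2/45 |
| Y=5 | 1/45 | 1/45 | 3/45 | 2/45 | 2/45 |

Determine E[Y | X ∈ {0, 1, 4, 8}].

P(X ∈ {0, 1, 4, 8}) = 38/45.
Summing Y·P(X=x,Y=y) over the conditioning event gives 16/9.
E[Y | X ∈ {0, 1, 4, 8}] = (16/9) / (38/45) = 40/19.

40/19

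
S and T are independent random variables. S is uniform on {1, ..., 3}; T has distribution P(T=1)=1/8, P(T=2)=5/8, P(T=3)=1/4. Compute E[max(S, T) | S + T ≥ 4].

46/17

P(S + T ≥ 4) = 17/24.
Summing max(S,T)·P(x,y) over outcomes with S + T ≥ 4 gives 23/12.
E[max(S, T) | S + T ≥ 4] = (23/12) / (17/24) = 46/17.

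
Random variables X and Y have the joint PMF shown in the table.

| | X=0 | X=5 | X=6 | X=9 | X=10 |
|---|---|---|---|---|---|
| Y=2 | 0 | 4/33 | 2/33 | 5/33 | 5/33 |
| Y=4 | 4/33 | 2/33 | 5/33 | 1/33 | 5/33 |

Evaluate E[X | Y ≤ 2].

P(Y ≤ 2) = 16/33.
Σ X·P over the event = 5·(4/33) + 6·(2/33) + 9·(5/33) + 10·(5/33) = 127/33.
E[X | Y ≤ 2] = (127/33) / (16/33) = 127/16.

127/16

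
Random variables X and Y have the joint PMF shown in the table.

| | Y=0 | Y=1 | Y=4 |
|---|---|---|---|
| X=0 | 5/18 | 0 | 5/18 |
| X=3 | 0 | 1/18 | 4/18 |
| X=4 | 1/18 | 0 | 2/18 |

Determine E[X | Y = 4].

P(Y = 4) = 11/18.
Σ X·P over the event = 0·(5/18) + 3·(4/18) + 4·(2/18) = 10/9.
E[X | Y = 4] = (10/9) / (11/18) = 20/11.

20/11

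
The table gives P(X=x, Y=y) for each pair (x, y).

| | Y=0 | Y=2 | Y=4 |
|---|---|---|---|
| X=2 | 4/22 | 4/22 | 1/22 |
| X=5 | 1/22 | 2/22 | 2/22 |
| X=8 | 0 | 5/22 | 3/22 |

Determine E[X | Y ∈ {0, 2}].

P(Y ∈ {0, 2}) = 8/11.
Σ X·P over the event = 2·(4/22) + 2·(4/22) + 5·(1/22) + 5·(2/22) + 8·(5/22) = 71/22.
E[X | Y ∈ {0, 2}] = (71/22) / (8/11) = 71/16.

71/16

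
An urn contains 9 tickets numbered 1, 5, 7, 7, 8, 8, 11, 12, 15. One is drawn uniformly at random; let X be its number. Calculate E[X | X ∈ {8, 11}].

P(X ∈ {8, 11}) = 1/3.
Σ over the event: 8·2/9 + 11·1/9 = 3.
E[X | X ∈ {8, 11}] = (3) / (1/3) = 9.

9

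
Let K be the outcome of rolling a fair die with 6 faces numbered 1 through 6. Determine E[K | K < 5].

Given K < 5, K is equally likely to be any of {1, 2, 3, 4}.
E[K | K < 5] = (1 + 2 + 3 + 4) / 4 = 5/2.

5/2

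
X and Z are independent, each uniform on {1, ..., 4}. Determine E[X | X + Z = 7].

7/2

Outcomes with X + Z = 7: (3,4), (4,3), each with probability 1/16.
E[X | X + Z = 7] = (3 + 4) / 2 = 7/2.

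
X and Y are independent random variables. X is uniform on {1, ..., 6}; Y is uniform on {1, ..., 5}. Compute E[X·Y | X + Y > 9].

79/3

Outcomes with X + Y > 9: (5,5), (6,4), (6,5), each with probability 1/30.
E[X·Y | X + Y > 9] = (25 + 24 + 30) / 3 = 79/3.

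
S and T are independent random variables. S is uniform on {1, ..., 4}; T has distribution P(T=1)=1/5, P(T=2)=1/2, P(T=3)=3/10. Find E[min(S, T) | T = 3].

P(T = 3) = 3/10.
Summing min(S,T)·P(x,y) over outcomes with T = 3 gives 27/40.
E[min(S, T) | T = 3] = (27/40) / (3/10) = 9/4.

9/4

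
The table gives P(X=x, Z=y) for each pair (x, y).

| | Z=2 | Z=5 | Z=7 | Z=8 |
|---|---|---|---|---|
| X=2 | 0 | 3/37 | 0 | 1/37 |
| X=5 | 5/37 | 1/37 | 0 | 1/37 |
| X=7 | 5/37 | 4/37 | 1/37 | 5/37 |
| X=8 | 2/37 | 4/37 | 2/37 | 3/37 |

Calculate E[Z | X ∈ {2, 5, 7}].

P(X ∈ {2, 5, 7}) = 26/37.
Summing Z·P(X=x,Z=y) over the conditioning event gives 123/37.
E[Z | X ∈ {2, 5, 7}] = (123/37) / (26/37) = 123/26.

123/26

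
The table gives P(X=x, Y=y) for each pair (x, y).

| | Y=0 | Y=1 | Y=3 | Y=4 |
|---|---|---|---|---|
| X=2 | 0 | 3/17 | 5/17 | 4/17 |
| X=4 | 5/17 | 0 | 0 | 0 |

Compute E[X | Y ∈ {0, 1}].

P(Y ∈ {0, 1}) = 8/17.
Σ X·P over the event = 2·(3/17) + 4·(5/17) = 26/17.
E[X | Y ∈ {0, 1}] = (26/17) / (8/17) = 13/4.

13/4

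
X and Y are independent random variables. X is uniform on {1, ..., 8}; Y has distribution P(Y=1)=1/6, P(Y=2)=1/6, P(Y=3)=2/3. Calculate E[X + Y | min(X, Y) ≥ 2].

39/5

P(min(X, Y) ≥ 2) = 35/48.
Summing (X+Y)·P(x,y) over outcomes with min(X, Y) ≥ 2 gives 91/16.
E[X + Y | min(X, Y) ≥ 2] = (91/16) / (35/48) = 39/5.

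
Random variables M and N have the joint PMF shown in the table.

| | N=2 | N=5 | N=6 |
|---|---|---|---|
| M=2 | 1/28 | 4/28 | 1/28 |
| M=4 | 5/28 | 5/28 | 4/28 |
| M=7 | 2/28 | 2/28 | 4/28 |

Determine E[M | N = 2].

9/2

P(N = 2) = 2/7.
Summing M·P(M=x,N=y) over the conditioning event gives 9/7.
E[M | N = 2] = (9/7) / (2/7) = 9/2.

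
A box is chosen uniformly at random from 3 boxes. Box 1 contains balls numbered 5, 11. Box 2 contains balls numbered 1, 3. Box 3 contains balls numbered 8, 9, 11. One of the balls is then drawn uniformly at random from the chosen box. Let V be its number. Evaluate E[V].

E[V | box 1] = (5+11)/2 = 8.
E[V | box 2] = (1+3)/2 = 2.
E[V | box 3] = (8+9+11)/3 = 28/3.
By the law of total expectation,
E[V] = (1/3)·(8) + (1/3)·(2) + (1/3)·(28/3) = 58/9.

58/9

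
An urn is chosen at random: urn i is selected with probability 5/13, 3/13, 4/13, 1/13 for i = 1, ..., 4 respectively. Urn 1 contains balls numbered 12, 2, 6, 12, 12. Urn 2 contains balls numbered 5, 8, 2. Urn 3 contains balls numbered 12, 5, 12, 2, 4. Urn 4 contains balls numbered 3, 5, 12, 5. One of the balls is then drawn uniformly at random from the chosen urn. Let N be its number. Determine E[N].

373/52

E[N | urn 1] = (12+2+6+12+12)/5 = 44/5.
E[N | urn 2] = (5+8+2)/3 = 5.
E[N | urn 3] = (12+5+12+2+4)/5 = 7.
E[N | urn 4] = (3+5+12+5)/4 = 25/4.
By the law of total expectation,
E[N] = (5/13)·(44/5) + (3/13)·(5) + (4/13)·(7) + (1/13)·(25/4) = 373/52.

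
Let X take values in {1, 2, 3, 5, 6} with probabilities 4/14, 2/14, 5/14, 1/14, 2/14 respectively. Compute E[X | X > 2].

P(X > 2) = 4/7.
Σ over the event: 3·5/14 + 5·1/14 + 6·1/7 = 16/7.
E[X | X > 2] = (16/7) / (4/7) = 4.

4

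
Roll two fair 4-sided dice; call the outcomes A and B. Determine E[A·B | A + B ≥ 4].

P(A + B ≥ 4) = 13/16.
Summing AB·P(x,y) over outcomes with A + B ≥ 4 gives 95/16.
E[A·B | A + B ≥ 4] = (95/16) / (13/16) = 95/13.

95/13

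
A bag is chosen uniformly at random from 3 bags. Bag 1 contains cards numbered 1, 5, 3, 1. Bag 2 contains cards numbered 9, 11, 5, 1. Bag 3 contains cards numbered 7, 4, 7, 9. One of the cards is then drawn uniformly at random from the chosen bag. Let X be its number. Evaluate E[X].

21/4

E[X | bag 1] = (1+5+3+1)/4 = 5/2.
E[X | bag 2] = (9+11+5+1)/4 = 13/2.
E[X | bag 3] = (7+4+7+9)/4 = 27/4.
E[X] = (1/3)·(5/2) + (1/3)·(13/2) + (1/3)·(27/4) = 21/4.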